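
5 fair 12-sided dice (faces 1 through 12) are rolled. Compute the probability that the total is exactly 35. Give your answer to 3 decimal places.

There are 12^5 = 248832 equally likely outcomes.
The number of ordered 5-tuples from {1,…,12} summing to 35 is 11901.
P(sum = 35) = 11901/248832 = 3967/82944 ≈ 0.048.

0.048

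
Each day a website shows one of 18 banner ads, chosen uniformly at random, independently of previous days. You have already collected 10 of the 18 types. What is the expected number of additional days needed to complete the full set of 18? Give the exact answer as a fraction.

Starting from 10 distinct types, each trial gives a new one with probability (18−i)/18 when i types are held, so the wait for the next new type is 18/(18−i).
E = 18/8 + 18/7 + 18/6 + 18/5 + 18/4 + 18/3 + 18/2 + 18/1 = 6849/140.

6849/140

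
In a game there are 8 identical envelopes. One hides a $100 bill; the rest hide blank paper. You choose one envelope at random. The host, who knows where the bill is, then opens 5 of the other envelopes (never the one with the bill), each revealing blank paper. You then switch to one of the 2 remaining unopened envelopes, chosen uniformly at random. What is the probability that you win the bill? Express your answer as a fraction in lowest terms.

7/16

Your original envelope holds the bill with probability 1/8, so the other 7 collectively hold it with probability 7/8.
The host can always find 5 empty envelopes to open, so the reveals don't change that 7/8; it is now spread over the 2 remaining unopened envelopes.
P(win by switching) = (7/8) · (1/2) = 7/16.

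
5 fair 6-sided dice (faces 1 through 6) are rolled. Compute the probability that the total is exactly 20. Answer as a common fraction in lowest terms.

There are 6^5 = 7776 equally likely outcomes.
The number of ordered 5-tuples from {1,…,6} summing to 20 is 651.
P(sum = 20) = 651/7776 = 217/2592.

217/2592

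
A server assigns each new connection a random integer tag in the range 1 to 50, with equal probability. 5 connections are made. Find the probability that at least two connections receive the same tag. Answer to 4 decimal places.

0.1864

It's easier to compute the probability that all 5 are distinct.
P(all distinct) = 50/50 · 49/50 · ··· · 46/50 ≈ 0.8136.
So the probability of at least one match is 1 − 0.8136 = 0.1864.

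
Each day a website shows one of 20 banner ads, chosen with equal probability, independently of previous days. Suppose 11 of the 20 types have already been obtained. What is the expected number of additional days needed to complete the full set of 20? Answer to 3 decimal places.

56.579

Starting from 11 distinct types, each trial gives a new one with probability (20−i)/20 when i types are held, so the wait for the next new type is 20/(20−i).
E = 20/9 + 20/8 + 20/7 + 20/6 + 20/5 + 20/4 + 20/3 + 20/2 + 20/1 = 7129/126 ≈ 56.579.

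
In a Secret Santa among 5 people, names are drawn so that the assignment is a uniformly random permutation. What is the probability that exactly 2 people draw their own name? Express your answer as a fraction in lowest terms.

1/6

Choose which 2 of the 5 are fixed: C(5,2) = 10 ways.
The remaining 3 must have no fixed point: D(3) = 2.
P = 10·2/120 = 1/6.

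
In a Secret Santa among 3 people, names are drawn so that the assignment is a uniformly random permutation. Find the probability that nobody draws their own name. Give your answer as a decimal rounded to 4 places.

0.3333

This is the derangement probability: permutations of 3 with no fixed point.
D(3) = 3! · (1 − 1/1! + 1/2! − ··· + (−1)^3/3!) = 2.
P = 2/6 = 1/3 ≈ 0.3333.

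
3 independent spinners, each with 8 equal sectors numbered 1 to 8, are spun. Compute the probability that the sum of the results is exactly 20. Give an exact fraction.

There are 8^3 = 512 equally likely outcomes.
The number of ordered 3-tuples from {1,…,8} summing to 20 is 15.
P(sum = 20) = 15/512.

15/512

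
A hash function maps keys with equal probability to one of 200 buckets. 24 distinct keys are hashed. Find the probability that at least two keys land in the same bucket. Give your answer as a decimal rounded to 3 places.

It's easier to compute the probability that all 24 are distinct.
P(all distinct) = 200/200 · 199/200 · ··· · 177/200 ≈ 0.238.
So the probability of at least one match is 1 − 0.238 = 0.762.

0.762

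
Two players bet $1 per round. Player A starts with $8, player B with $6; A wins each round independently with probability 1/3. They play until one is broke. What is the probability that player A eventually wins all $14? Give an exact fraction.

Let r = q/p = (2/3)/(1/3) = 2. The recurrence P(i) = p·P(i+1) + q·P(i−1) with P(0)=0, P(14)=1 gives P(i) = (1 − r^i)/(1 − r^14).
P(8) = (1 − (2)^8) / (1 − (2)^14) = 85/5461.

85/5461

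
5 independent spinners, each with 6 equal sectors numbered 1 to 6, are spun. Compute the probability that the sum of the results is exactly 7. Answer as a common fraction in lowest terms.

There are 6^5 = 7776 equally likely outcomes.
The number of ordered 5-tuples from {1,…,6} summing to 7 is 15.
P(sum = 7) = 15/7776 = 5/2592.

5/2592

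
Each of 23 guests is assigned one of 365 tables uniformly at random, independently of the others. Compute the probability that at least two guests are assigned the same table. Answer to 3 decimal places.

It's easier to compute the probability that all 23 are distinct.
P(all distinct) = 365/365 · 364/365 · ··· · 343/365 ≈ 0.493.
So the probability of at least one match is 1 − 0.493 = 0.507.

0.507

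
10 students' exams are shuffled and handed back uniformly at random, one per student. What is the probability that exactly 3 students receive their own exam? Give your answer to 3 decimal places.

Choose which 3 of the 10 are fixed: C(10,3) = 120 ways.
The remaining 7 must have no fixed point: D(7) = 1854.
P = 120·1854/3628800 = 103/1680 ≈ 0.061.

0.061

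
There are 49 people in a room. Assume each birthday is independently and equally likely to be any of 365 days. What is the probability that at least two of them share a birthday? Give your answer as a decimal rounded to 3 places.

It's easier to compute the probability that all 49 are distinct.
P(all distinct) = 365/365 · 364/365 · ··· · 317/365 ≈ 0.034.
So the probability of at least one match is 1 − 0.034 = 0.966.

0.966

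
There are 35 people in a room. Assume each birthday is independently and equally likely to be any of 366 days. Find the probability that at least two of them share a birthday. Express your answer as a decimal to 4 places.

0.8135

It's easier to compute the probability that all 35 are distinct.
P(all distinct) = 366/366 · 365/366 · ··· · 332/366 ≈ 0.1865.
So the probability of at least one match is 1 − 0.1865 = 0.8135.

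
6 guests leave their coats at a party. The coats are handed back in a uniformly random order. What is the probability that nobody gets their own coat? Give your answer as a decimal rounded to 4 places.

This is the derangement probability: permutations of 6 with no fixed point.
D(6) = 6! · (1 − 1/1! + 1/2! − ··· + (−1)^6/6!) = 265.
P = 265/720 = 53/144 ≈ 0.3681.

0.3681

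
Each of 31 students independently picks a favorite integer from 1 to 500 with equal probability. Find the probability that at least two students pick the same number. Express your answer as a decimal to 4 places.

It's easier to compute the probability that all 31 are distinct.
P(all distinct) = 500/500 · 499/500 · ··· · 470/500 ≈ 0.3869.
So the probability of at least one match is 1 − 0.3869 = 0.6131.

0.6131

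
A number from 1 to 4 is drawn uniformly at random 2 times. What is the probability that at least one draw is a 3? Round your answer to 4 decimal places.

P(no draw is a 3) = (3/4)^2 ≈ 0.5625.
P(at least one) = 1 − 0.5625 = 0.4375.

0.4375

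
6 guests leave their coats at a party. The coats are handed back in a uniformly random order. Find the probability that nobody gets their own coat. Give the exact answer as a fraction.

53/144

This is the derangement probability: permutations of 6 with no fixed point.
D(6) = 6! · (1 − 1/1! + 1/2! − ··· + (−1)^6/6!) = 265.
P = 265/720 = 53/144.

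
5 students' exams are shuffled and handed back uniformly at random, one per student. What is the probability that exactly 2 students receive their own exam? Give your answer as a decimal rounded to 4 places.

Choose which 2 of the 5 are fixed: C(5,2) = 10 ways.
The remaining 3 must have no fixed point: D(3) = 2.
P = 10·2/120 = 1/6 ≈ 0.1667.

0.1667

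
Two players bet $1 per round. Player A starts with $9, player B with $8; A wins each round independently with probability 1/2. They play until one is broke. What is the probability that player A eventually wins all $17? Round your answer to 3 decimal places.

With a fair step, P(i) = ½P(i−1) + ½P(i+1) with P(0)=0, P(17)=1 has the linear solution P(i) = i/17.
P(9) = 9/17 ≈ 0.529.

0.529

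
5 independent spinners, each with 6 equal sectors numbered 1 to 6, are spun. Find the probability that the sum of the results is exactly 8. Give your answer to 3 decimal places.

0.005

There are 6^5 = 7776 equally likely outcomes.
The number of ordered 5-tuples from {1,…,6} summing to 8 is 35.
P(sum = 8) = 35/7776 ≈ 0.005.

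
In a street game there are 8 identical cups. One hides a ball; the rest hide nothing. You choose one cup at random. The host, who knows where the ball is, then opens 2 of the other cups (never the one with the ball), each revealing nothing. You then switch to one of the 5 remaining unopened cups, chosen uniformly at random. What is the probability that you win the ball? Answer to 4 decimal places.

Your original cup holds the ball with probability 1/8, so the other 7 collectively hold it with probability 7/8.
The host can always find 2 empty cups to open, so the reveals don't change that 7/8; it is now spread over the 5 remaining unopened cups.
P(win by switching) = (7/8) · (1/5) = 7/40 ≈ 0.1750.

0.1750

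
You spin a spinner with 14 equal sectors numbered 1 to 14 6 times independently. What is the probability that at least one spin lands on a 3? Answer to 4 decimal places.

0.3590

P(no spin lands on a 3) = (13/14)^6 ≈ 0.6410.
P(at least one) = 1 − 0.6410 = 0.3590.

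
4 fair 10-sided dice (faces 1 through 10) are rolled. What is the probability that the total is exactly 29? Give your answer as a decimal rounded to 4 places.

0.0348

There are 10^4 = 10000 equally likely outcomes.
The number of ordered 4-tuples from {1,…,10} summing to 29 is 348.
P(sum = 29) = 348/10000 = 87/2500 ≈ 0.0348.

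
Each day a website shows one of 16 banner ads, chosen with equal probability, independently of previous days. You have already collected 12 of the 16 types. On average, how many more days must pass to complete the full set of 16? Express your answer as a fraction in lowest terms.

100/3

Starting from 12 distinct types, each trial gives a new one with probability (16−i)/16 when i types are held, so the wait for the next new type is 16/(16−i).
E = 16/4 + 16/3 + 16/2 + 16/1 = 100/3.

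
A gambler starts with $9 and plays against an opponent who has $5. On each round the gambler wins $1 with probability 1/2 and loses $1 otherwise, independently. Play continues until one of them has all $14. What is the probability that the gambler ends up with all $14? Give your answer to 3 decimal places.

With a fair step, P(i) = ½P(i−1) + ½P(i+1) with P(0)=0, P(14)=1 has the linear solution P(i) = i/14.
P(9) = 9/14 ≈ 0.643.

0.643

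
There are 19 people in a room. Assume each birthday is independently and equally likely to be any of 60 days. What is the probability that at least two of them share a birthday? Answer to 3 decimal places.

0.959

It's easier to compute the probability that all 19 are distinct.
P(all distinct) = 60/60 · 59/60 · ··· · 42/60 ≈ 0.041.
So the probability of at least one match is 1 − 0.041 = 0.959.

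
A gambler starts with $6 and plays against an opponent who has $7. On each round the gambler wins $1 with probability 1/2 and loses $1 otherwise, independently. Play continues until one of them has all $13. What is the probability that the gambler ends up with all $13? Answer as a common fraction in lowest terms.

With a fair step, P(i) = ½P(i−1) + ½P(i+1) with P(0)=0, P(13)=1 has the linear solution P(i) = i/13.
P(6) = 6/13.

6/13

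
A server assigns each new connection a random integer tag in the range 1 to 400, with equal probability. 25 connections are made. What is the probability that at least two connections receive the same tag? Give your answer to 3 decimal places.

0.535

It's easier to compute the probability that all 25 are distinct.
P(all distinct) = 400/400 · 399/400 · ··· · 376/400 ≈ 0.465.
So the probability of at least one match is 1 − 0.465 = 0.535.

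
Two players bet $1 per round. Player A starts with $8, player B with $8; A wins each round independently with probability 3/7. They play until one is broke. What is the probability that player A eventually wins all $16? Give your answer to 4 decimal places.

0.0910

Let r = q/p = (4/7)/(3/7) = 4/3. The recurrence P(i) = p·P(i+1) + q·P(i−1) with P(0)=0, P(16)=1 gives P(i) = (1 − r^i)/(1 − r^16).
P(8) = (1 − (4/3)^8) / (1 − (4/3)^16) = 6561/72097 ≈ 0.0910.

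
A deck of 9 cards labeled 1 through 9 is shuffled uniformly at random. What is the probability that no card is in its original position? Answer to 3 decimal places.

This is the derangement probability: permutations of 9 with no fixed point.
D(9) = 9! · (1 − 1/1! + 1/2! − ··· + (−1)^9/9!) = 133496.
P = 133496/362880 = 16687/45360 ≈ 0.368.

0.368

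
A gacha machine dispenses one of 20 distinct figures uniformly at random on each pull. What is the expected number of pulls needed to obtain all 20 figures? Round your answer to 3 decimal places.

71.955

After i distinct types are collected, each trial gives a new one with probability (20−i)/20, so the expected wait for the next new type is 20/(20−i).
E = 20/20 + 20/19 + 20/18 + 20/17 + 20/16 + 20/15 + 20/14 + 20/13 + 20/12 + 20/11 + 20/10 + 20/9 + 20/8 + 20/7 + 20/6 + 20/5 + 20/4 + 20/3 + 20/2 + 20/1 = 279175675/3879876 ≈ 71.955.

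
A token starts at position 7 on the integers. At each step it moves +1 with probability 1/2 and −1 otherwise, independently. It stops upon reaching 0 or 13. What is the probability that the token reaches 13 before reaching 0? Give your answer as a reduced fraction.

With a fair step, P(i) = ½P(i−1) + ½P(i+1) with P(0)=0, P(13)=1 has the linear solution P(i) = i/13.
P(7) = 7/13.

7/13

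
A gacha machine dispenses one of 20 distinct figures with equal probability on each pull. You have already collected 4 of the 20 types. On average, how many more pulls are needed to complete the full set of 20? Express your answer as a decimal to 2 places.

67.61

Starting from 4 distinct types, each trial gives a new one with probability (20−i)/20 when i types are held, so the wait for the next new type is 20/(20−i).
E = 20/16 + 20/15 + 20/14 + 20/13 + 20/12 + 20/11 + 20/10 + 20/9 + 20/8 + 20/7 + 20/6 + 20/5 + 20/4 + 20/3 + 20/2 + 20/1 = 2436559/36036 ≈ 67.61.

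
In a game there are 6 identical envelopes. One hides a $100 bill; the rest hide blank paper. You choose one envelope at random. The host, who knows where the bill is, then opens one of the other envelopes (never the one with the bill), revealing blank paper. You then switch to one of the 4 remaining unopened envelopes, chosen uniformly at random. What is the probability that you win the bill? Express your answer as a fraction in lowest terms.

5/24

Your original envelope holds the bill with probability 1/6, so the other 5 collectively hold it with probability 5/6.
The host can always find an empty envelope to open, so this doesn't change that 5/6; it is now spread over the 4 remaining unopened envelopes.
P(win by switching) = (5/6) · (1/4) = 5/24.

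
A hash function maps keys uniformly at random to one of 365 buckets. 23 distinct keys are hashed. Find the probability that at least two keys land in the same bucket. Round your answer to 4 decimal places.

0.5073

It's easier to compute the probability that all 23 are distinct.
P(all distinct) = 365/365 · 364/365 · ··· · 343/365 ≈ 0.4927.
So the probability of at least one match is 1 − 0.4927 = 0.5073.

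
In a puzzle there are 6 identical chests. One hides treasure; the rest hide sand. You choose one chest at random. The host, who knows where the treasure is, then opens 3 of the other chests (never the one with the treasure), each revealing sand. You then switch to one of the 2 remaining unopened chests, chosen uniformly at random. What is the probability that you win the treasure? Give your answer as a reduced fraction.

Your original chest holds the treasure with probability 1/6, so the other 5 collectively hold it with probability 5/6.
The host can always find 3 empty chests to open, so the reveals don't change that 5/6; it is now spread over the 2 remaining unopened chests.
P(win by switching) = (5/6) · (1/2) = 5/12.

5/12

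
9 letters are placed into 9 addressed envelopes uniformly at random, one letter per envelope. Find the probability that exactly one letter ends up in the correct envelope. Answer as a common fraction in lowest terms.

Choose which one is fixed: C(9,1) = 9 ways.
The remaining 8 must have no fixed point: D(8) = 14833.
P = 9·14833/362880 = 2119/5760.

2119/5760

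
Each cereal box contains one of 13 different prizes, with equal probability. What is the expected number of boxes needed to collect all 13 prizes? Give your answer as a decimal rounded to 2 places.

41.34

After i distinct types are collected, each trial gives a new one with probability (13−i)/13, so the expected wait for the next new type is 13/(13−i).
E = 13/13 + 13/12 + 13/11 + 13/10 + 13/9 + 13/8 + 13/7 + 13/6 + 13/5 + 13/4 + 13/3 + 13/2 + 13/1 = 1145993/27720 ≈ 41.34.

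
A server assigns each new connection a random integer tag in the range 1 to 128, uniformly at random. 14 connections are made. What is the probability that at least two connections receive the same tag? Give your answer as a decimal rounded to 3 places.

0.522

It's easier to compute the probability that all 14 are distinct.
P(all distinct) = 128/128 · 127/128 · ··· · 115/128 ≈ 0.478.
So the probability of at least one match is 1 − 0.478 = 0.522.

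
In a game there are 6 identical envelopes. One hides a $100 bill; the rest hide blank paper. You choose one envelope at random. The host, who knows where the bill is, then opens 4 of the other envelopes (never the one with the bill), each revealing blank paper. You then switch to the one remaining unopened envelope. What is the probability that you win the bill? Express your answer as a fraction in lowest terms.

Your original envelope holds the bill with probability 1/6, so the other 5 collectively hold it with probability 5/6.
The host can always find 4 empty envelopes to open, so the reveals don't change that 5/6; it is now spread over the 1 remaining unopened envelope.
P(win by switching) = (5/6) · (1/1) = 5/6.

5/6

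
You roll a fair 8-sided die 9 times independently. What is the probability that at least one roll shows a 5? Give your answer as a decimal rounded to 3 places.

0.699

P(no roll shows a 5) = (7/8)^9 ≈ 0.301.
P(at least one) = 1 − 0.301 = 0.699.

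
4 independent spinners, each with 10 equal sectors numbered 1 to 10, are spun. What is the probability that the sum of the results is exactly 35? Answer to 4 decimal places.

There are 10^4 = 10000 equally likely outcomes.
The number of ordered 4-tuples from {1,…,10} summing to 35 is 56.
P(sum = 35) = 56/10000 = 7/1250 ≈ 0.0056.

0.0056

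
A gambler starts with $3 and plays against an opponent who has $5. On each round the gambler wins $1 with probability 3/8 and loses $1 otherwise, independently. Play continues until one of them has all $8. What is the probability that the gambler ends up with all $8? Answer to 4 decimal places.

Let r = q/p = (5/8)/(3/8) = 5/3. The recurrence P(i) = p·P(i+1) + q·P(i−1) with P(0)=0, P(8)=1 gives P(i) = (1 − r^i)/(1 − r^8).
P(3) = (1 − (5/3)^3) / (1 − (5/3)^8) = 11907/192032 ≈ 0.0620.

0.0620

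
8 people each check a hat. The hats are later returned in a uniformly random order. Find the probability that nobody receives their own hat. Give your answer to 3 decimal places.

0.368

This is the derangement probability: permutations of 8 with no fixed point.
D(8) = 8! · (1 − 1/1! + 1/2! − ··· + (−1)^8/8!) = 14833.
P = 14833/40320 = 2119/5760 ≈ 0.368.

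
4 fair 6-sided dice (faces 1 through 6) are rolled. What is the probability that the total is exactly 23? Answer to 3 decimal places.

There are 6^4 = 1296 equally likely outcomes.
The number of ordered 4-tuples from {1,…,6} summing to 23 is 4.
P(sum = 23) = 4/1296 = 1/324 ≈ 0.003.

0.003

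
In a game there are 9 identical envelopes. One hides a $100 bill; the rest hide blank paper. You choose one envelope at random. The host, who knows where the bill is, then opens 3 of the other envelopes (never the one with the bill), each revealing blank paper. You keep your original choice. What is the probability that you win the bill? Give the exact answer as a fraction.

The host can always open 3 empty envelopes regardless of your choice, so the reveals give no information about your original envelope.
P(win by staying) = 1/9.

1/9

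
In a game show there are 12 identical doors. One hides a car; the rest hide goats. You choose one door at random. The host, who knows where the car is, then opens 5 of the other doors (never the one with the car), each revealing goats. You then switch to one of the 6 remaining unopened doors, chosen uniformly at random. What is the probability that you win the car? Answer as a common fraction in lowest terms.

11/72

Your original door holds the car with probability 1/12, so the other 11 collectively hold it with probability 11/12.
The host can always find 5 empty doors to open, so the reveals don't change that 11/12; it is now spread over the 6 remaining unopened doors.
P(win by switching) = (11/12) · (1/6) = 11/72.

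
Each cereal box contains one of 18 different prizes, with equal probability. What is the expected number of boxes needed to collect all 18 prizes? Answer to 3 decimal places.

After i distinct types are collected, each trial gives a new one with probability (18−i)/18, so the expected wait for the next new type is 18/(18−i).
E = 18/18 + 18/17 + 18/16 + 18/15 + 18/14 + 18/13 + 18/12 + 18/11 + 18/10 + 18/9 + 18/8 + 18/7 + 18/6 + 18/5 + 18/4 + 18/3 + 18/2 + 18/1 = 42822903/680680 ≈ 62.912.

62.912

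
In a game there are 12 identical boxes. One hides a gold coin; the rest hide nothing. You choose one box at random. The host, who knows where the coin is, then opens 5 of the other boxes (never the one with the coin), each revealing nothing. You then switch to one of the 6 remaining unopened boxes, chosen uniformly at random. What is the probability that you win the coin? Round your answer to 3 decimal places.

0.153

Your original box holds the coin with probability 1/12, so the other 11 collectively hold it with probability 11/12.
The host can always find 5 empty boxes to open, so the reveals don't change that 11/12; it is now spread over the 6 remaining unopened boxes.
P(win by switching) = (11/12) · (1/6) = 11/72 ≈ 0.153.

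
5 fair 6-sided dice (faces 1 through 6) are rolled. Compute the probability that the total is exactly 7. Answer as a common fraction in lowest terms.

5/2592

There are 6^5 = 7776 equally likely outcomes.
The number of ordered 5-tuples from {1,…,6} summing to 7 is 15.
P(sum = 7) = 15/7776 = 5/2592.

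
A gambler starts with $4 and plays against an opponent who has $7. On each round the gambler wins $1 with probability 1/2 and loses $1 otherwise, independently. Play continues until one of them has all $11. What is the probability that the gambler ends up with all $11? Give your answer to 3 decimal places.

With a fair step, P(i) = ½P(i−1) + ½P(i+1) with P(0)=0, P(11)=1 has the linear solution P(i) = i/11.
P(4) = 4/11 ≈ 0.364.

0.364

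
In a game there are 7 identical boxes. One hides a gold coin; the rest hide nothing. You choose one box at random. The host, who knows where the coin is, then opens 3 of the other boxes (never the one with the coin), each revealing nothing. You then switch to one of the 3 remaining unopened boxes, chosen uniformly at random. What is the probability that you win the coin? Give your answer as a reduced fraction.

2/7

Your original box holds the coin with probability 1/7, so the other 6 collectively hold it with probability 6/7.
The host can always find 3 empty boxes to open, so the reveals don't change that 6/7; it is now spread over the 3 remaining unopened boxes.
P(win by switching) = (6/7) · (1/3) = 2/7.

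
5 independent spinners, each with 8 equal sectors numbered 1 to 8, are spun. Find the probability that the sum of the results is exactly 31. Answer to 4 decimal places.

There are 8^5 = 32768 equally likely outcomes.
The number of ordered 5-tuples from {1,…,8} summing to 31 is 690.
P(sum = 31) = 690/32768 = 345/16384 ≈ 0.0211.

0.0211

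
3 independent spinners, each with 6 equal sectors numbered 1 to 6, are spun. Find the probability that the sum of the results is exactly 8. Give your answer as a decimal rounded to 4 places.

0.0972

There are 6^3 = 216 equally likely outcomes.
The number of ordered 3-tuples from {1,…,6} summing to 8 is 21.
P(sum = 8) = 21/216 = 7/72 ≈ 0.0972.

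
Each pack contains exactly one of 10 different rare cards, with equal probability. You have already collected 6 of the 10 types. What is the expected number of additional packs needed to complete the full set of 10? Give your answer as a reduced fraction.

125/6

Starting from 6 distinct types, each trial gives a new one with probability (10−i)/10 when i types are held, so the wait for the next new type is 10/(10−i).
E = 10/4 + 10/3 + 10/2 + 10/1 = 125/6.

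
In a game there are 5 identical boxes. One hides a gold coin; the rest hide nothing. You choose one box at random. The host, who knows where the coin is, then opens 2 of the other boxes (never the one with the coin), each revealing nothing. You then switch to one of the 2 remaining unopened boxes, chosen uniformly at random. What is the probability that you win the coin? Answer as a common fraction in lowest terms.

2/5

Your original box holds the coin with probability 1/5, so the other 4 collectively hold it with probability 4/5.
The host can always find 2 empty boxes to open, so the reveals don't change that 4/5; it is now spread over the 2 remaining unopened boxes.
P(win by switching) = (4/5) · (1/2) = 2/5.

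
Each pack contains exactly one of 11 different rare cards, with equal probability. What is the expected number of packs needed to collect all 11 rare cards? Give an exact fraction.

After i distinct types are collected, each trial gives a new one with probability (11−i)/11, so the expected wait for the next new type is 11/(11−i).
E = 11/11 + 11/10 + 11/9 + 11/8 + 11/7 + 11/6 + 11/5 + 11/4 + 11/3 + 11/2 + 11/1 = 83711/2520.

83711/2520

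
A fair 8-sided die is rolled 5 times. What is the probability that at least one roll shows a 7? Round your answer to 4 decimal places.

P(no roll shows a 7) = (7/8)^5 ≈ 0.5129.
P(at least one) = 1 − 0.5129 = 0.4871.

0.4871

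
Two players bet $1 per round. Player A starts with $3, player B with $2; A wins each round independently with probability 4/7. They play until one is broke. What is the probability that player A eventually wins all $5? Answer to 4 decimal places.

Let r = q/p = (3/7)/(4/7) = 3/4. The recurrence P(i) = p·P(i+1) + q·P(i−1) with P(0)=0, P(5)=1 gives P(i) = (1 − r^i)/(1 − r^5).
P(3) = (1 − (3/4)^3) / (1 − (3/4)^5) = 592/781 ≈ 0.7580.

0.7580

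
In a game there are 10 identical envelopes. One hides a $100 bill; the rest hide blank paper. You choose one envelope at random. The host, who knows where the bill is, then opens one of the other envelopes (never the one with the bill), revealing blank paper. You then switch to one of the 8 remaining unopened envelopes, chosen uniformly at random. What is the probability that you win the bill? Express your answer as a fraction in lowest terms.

Your original envelope holds the bill with probability 1/10, so the other 9 collectively hold it with probability 9/10.
The host can always find an empty envelope to open, so this doesn't change that 9/10; it is now spread over the 8 remaining unopened envelopes.
P(win by switching) = (9/10) · (1/8) = 9/80.

9/80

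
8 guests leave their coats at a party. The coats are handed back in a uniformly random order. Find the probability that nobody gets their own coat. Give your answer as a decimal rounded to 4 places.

0.3679

This is the derangement probability: permutations of 8 with no fixed point.
D(8) = 8! · (1 − 1/1! + 1/2! − ··· + (−1)^8/8!) = 14833.
P = 14833/40320 = 2119/5760 ≈ 0.3679.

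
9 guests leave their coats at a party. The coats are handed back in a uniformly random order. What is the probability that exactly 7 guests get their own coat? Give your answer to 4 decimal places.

0.0001

Choose which 7 of the 9 are fixed: C(9,7) = 36 ways.
The remaining 2 must have no fixed point: D(2) = 1.
P = 36·1/362880 = 1/10080 ≈ 0.0001.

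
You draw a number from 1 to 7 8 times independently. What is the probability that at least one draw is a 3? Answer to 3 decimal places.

P(no draw is a 3) = (6/7)^8 ≈ 0.291.
P(at least one) = 1 − 0.291 = 0.709.

0.709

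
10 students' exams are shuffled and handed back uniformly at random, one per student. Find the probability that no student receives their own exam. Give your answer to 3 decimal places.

0.368

This is the derangement probability: permutations of 10 with no fixed point.
D(10) = 10! · (1 − 1/1! + 1/2! − ··· + (−1)^10/10!) = 1334961.
P = 1334961/3628800 = 16481/44800 ≈ 0.368.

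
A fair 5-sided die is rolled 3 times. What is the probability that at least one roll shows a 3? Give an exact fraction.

61/125

P(no roll shows a 3) = (4/5)^3 = 64/125.
P(at least one) = 1 − 64/125 = 61/125.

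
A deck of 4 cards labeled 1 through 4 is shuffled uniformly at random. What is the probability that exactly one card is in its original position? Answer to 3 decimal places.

0.333

Choose which one is fixed: C(4,1) = 4 ways.
The remaining 3 must have no fixed point: D(3) = 2.
P = 4·2/24 = 1/3 ≈ 0.333.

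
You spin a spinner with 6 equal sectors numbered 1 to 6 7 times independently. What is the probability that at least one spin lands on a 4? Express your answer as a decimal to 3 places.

P(no spin lands on a 4) = (5/6)^7 ≈ 0.279.
P(at least one) = 1 − 0.279 = 0.721.

0.721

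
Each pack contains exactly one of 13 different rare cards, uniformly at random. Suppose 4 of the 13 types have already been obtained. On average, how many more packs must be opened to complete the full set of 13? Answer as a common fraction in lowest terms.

Starting from 4 distinct types, each trial gives a new one with probability (13−i)/13 when i types are held, so the wait for the next new type is 13/(13−i).
E = 13/9 + 13/8 + 13/7 + 13/6 + 13/5 + 13/4 + 13/3 + 13/2 + 13/1 = 92677/2520.

92677/2520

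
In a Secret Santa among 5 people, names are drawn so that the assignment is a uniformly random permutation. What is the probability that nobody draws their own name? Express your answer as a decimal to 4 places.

0.3667

This is the derangement probability: permutations of 5 with no fixed point.
D(5) = 5! · (1 − 1/1! + 1/2! − ··· + (−1)^5/5!) = 44.
P = 44/120 = 11/30 ≈ 0.3667.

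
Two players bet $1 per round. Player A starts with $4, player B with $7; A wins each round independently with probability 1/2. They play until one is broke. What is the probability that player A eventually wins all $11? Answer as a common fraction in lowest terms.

4/11

With a fair step, P(i) = ½P(i−1) + ½P(i+1) with P(0)=0, P(11)=1 has the linear solution P(i) = i/11.
P(4) = 4/11.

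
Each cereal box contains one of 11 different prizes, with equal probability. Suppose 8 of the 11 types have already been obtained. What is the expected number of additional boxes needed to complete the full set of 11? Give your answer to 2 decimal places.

Starting from 8 distinct types, each trial gives a new one with probability (11−i)/11 when i types are held, so the wait for the next new type is 11/(11−i).
E = 11/3 + 11/2 + 11/1 = 121/6 ≈ 20.17.

20.17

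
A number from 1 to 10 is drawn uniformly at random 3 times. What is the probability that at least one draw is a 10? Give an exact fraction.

271/1000

P(no draw is a 10) = (9/10)^3 = 729/1000.
P(at least one) = 1 − 729/1000 = 271/1000.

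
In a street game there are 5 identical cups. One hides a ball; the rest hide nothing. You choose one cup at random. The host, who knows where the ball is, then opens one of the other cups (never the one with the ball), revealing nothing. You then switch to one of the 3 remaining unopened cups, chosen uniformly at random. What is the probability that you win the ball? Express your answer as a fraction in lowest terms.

4/15

Your original cup holds the ball with probability 1/5, so the other 4 collectively hold it with probability 4/5.
The host can always find an empty cup to open, so this doesn't change that 4/5; it is now spread over the 3 remaining unopened cups.
P(win by switching) = (4/5) · (1/3) = 4/15.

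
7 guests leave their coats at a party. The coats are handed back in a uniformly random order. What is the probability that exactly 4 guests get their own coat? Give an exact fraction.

1/72

Choose which 4 of the 7 are fixed: C(7,4) = 35 ways.
The remaining 3 must have no fixed point: D(3) = 2.
P = 35·2/5040 = 1/72.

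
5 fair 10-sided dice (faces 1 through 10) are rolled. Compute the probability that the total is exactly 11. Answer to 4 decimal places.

There are 10^5 = 100000 equally likely outcomes.
The number of ordered 5-tuples from {1,…,10} summing to 11 is 210.
P(sum = 11) = 210/100000 = 21/10000 ≈ 0.0021.

0.0021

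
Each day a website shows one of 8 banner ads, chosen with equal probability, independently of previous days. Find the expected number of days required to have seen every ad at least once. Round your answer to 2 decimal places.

After i distinct types are collected, each trial gives a new one with probability (8−i)/8, so the expected wait for the next new type is 8/(8−i).
E = 8/8 + 8/7 + 8/6 + 8/5 + 8/4 + 8/3 + 8/2 + 8/1 = 761/35 ≈ 21.74.

21.74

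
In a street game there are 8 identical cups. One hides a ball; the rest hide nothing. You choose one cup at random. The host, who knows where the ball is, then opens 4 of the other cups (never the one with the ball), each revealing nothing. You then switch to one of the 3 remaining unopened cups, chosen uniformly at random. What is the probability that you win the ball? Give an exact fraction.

7/24

Your original cup holds the ball with probability 1/8, so the other 7 collectively hold it with probability 7/8.
The host can always find 4 empty cups to open, so the reveals don't change that 7/8; it is now spread over the 3 remaining unopened cups.
P(win by switching) = (7/8) · (1/3) = 7/24.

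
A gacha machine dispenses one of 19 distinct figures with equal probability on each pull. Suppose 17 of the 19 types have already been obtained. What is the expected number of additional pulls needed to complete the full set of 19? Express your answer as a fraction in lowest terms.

57/2

Starting from 17 distinct types, each trial gives a new one with probability (19−i)/19 when i types are held, so the wait for the next new type is 19/(19−i).
E = 19/2 + 19/1 = 57/2.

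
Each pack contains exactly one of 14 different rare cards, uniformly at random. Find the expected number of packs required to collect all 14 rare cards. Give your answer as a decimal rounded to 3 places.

After i distinct types are collected, each trial gives a new one with probability (14−i)/14, so the expected wait for the next new type is 14/(14−i).
E = 14/14 + 14/13 + 14/12 + 14/11 + 14/10 + 14/9 + 14/8 + 14/7 + 14/6 + 14/5 + 14/4 + 14/3 + 14/2 + 14/1 = 1171733/25740 ≈ 45.522.

45.522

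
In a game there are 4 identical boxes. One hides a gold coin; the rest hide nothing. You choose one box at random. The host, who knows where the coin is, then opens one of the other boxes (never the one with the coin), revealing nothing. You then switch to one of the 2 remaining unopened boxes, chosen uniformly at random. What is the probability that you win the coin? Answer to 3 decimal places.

0.375

Your original box holds the coin with probability 1/4, so the other 3 collectively hold it with probability 3/4.
The host can always find an empty box to open, so this doesn't change that 3/4; it is now spread over the 2 remaining unopened boxes.
P(win by switching) = (3/4) · (1/2) = 3/8 ≈ 0.375.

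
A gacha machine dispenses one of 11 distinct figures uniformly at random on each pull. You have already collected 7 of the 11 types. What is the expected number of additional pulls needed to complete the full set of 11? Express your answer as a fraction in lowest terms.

Starting from 7 distinct types, each trial gives a new one with probability (11−i)/11 when i types are held, so the wait for the next new type is 11/(11−i).
E = 11/4 + 11/3 + 11/2 + 11/1 = 275/12.

275/12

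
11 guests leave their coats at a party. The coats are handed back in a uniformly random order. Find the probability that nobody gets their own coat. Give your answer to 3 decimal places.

0.368

This is the derangement probability: permutations of 11 with no fixed point.
D(11) = 11! · (1 − 1/1! + 1/2! − ··· + (−1)^11/11!) = 14684570.
P = 14684570/39916800 = 1468457/3991680 ≈ 0.368.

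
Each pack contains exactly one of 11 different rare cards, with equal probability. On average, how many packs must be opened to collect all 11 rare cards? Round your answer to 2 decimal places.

After i distinct types are collected, each trial gives a new one with probability (11−i)/11, so the expected wait for the next new type is 11/(11−i).
E = 11/11 + 11/10 + 11/9 + 11/8 + 11/7 + 11/6 + 11/5 + 11/4 + 11/3 + 11/2 + 11/1 = 83711/2520 ≈ 33.22.

33.22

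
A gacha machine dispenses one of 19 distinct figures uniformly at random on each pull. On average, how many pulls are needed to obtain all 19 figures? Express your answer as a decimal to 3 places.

After i distinct types are collected, each trial gives a new one with probability (19−i)/19, so the expected wait for the next new type is 19/(19−i).
E = 19/19 + 19/18 + 19/17 + 19/16 + 19/15 + 19/14 + 19/13 + 19/12 + 19/11 + 19/10 + 19/9 + 19/8 + 19/7 + 19/6 + 19/5 + 19/4 + 19/3 + 19/2 + 19/1 = 275295799/4084080 ≈ 67.407.

67.407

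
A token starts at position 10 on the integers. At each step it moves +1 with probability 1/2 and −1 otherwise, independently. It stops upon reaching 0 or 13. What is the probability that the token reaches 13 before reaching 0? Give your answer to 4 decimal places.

With a fair step, P(i) = ½P(i−1) + ½P(i+1) with P(0)=0, P(13)=1 has the linear solution P(i) = i/13.
P(10) = 10/13 ≈ 0.7692.

0.7692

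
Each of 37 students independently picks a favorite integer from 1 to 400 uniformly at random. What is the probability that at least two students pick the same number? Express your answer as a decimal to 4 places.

It's easier to compute the probability that all 37 are distinct.
P(all distinct) = 400/400 · 399/400 · ··· · 364/400 ≈ 0.1794.
So the probability of at least one match is 1 − 0.1794 = 0.8206.

0.8206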